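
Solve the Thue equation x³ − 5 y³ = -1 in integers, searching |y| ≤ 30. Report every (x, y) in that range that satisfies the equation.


The equation is x³ - 5y³ = -1. For fixed y, x³ = 5·y³ − 1, so a solution requires the RHS to be a perfect cube.
Strategy: iterate y from -30 to 30, compute RHS = 5·y³ − 1, and check whether it is a (positive or negative) perfect cube.
Check small values of y:
  y = 0: RHS = -1 = (-1)³ ⇒ x = -1 works.
  y = 1: RHS = 4 is not a perfect cube.
  y = -1: RHS = -6 is not a perfect cube.
  y = 2: RHS = 39 is not a perfect cube.
  y = -2: RHS = -41 is not a perfect cube.
  y = 3: RHS = 134 is not a perfect cube.
  y = -3: RHS = -136 is not a perfect cube.
Continuing the search up to |y| = 30 finds no further solutions beyond those listed.
Collected solutions: (-1, 0).

Solutions (with |y| ≤ 30): (-1, 0).


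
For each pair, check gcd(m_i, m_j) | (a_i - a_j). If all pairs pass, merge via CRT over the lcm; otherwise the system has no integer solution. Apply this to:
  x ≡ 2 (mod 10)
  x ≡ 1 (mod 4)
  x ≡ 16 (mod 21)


Moduli 10, 4, 21 are not pairwise coprime, so CRT works modulo lcm(m_i) when all pairwise compatibility conditions hold.
Pairwise compatibility: gcd(m_i, m_j) must divide a_i - a_j for every pair.
Merge one congruence at a time:
  Start: x ≡ 2 (mod 10).
  Combine with x ≡ 1 (mod 4): gcd(10, 4) = 2, and 1 - 2 = -1 is NOT divisible by 2.
    ⇒ system is inconsistent (no integer solution).

No solution (the system is inconsistent).


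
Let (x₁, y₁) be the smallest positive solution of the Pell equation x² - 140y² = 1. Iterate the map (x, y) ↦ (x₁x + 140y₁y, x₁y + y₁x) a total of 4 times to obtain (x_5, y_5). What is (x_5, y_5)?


Step 1: Find the fundamental solution (x₁, y₁) of x² - 140y² = 1.
  Expand √140 as a continued fraction. a₀ = ⌊√140⌋ = 11; iterate m_{k+1} = d_k·a_k − m_k, d_{k+1} = (140 − m_{k+1}²)/d_k, a_{k+1} = ⌊(a₀ + m_{k+1})/d_{k+1}⌋ (starting m₀ = 0, d₀ = 1), with convergents p_k = a_k·p_{k-1} + p_{k-2}, q_k = a_k·q_{k-1} + q_{k-2} (p₋₁ = 1, q₋₁ = 0):
  k = 0: a₀ = 11; p₀/q₀ = 11/1; p₀² − 140·q₀² = 121 − 140 = -19.
  k = 1: m = 11, d = 19, a = ⌊(11 + 11)/19⌋ = 1; p/q = (1·11 + 1)/(1·1 + 0) = 12/1; p² − 140·q² = 144 − 140 = 4.
  k = 2: m = 8, d = 4, a = ⌊(11 + 8)/4⌋ = 4; p/q = (4·12 + 11)/(4·1 + 1) = 59/5; p² − 140·q² = 3481 − 3500 = -19.
  k = 3: m = 8, d = 19, a = ⌊(11 + 8)/19⌋ = 1; p/q = (1·59 + 12)/(1·5 + 1) = 71/6; p² − 140·q² = 5041 − 5040 = 1.
  The first convergent with p² − 140·q² = 1 gives the fundamental solution (x₁, y₁) = (71, 6).
Step 2: Apply the recurrence (x_{n+1}, y_{n+1}) = (x₁x_n + 140y₁y_n, x₁y_n + y₁x_n) repeatedly.
  From (x_1, y_1) = (71, 6): x_2 = 71·71 + 140·6·6 = 10081; y_2 = 71·6 + 6·71 = 852.
  From (x_2, y_2) = (10081, 852): x_3 = 71·10081 + 140·6·852 = 1431431; y_3 = 71·852 + 6·10081 = 120978.
  From (x_3, y_3) = (1431431, 120978): x_4 = 71·1431431 + 140·6·120978 = 203253121; y_4 = 71·120978 + 6·1431431 = 17178024.
  From (x_4, y_4) = (203253121, 17178024): x_5 = 71·203253121 + 140·6·17178024 = 28860511751; y_5 = 71·17178024 + 6·203253121 = 2439158430.
Step 3: Verify x_5² - 140·y_5² = 832929138529609086001 - 832929138529609086000 = 1 (should be 1). ✓

(x_1, y_1) = (71, 6); (x_5, y_5) = (28860511751, 2439158430).


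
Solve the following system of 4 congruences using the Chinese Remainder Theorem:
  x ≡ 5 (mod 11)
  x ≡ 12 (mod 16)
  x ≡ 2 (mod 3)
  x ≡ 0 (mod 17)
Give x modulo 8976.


Product of moduli M = 11 · 16 · 3 · 17 = 8976.
Merge one congruence at a time:
  Start: x ≡ 5 (mod 11).
  Combine with x ≡ 12 (mod 16); new modulus lcm = 176.
    Write x = 5 + 11·t and substitute into x ≡ 12 (mod 16): 11·t ≡ 12 − 5 = 7 (mod 16).
    The inverse of 11 mod 16 is 3 (since 11·3 = 33 = 2·16 + 1), so t ≡ 3·7 = 21 ≡ 5 (mod 16).
    Then x = 5 + 11·5 = 60, valid modulo lcm(11, 16) = 176: x ≡ 60 (mod 176).
  Combine with x ≡ 2 (mod 3); new modulus lcm = 528.
    Write x = 60 + 176·t and substitute into x ≡ 2 (mod 3): 176·t ≡ 2 − 60 = -58 (mod 3).
    Reduce coefficients mod 3: 2·t ≡ 2 (mod 3).
    The inverse of 2 mod 3 is 2 (since 2·2 = 4 = 1·3 + 1), so t ≡ 2·2 = 4 ≡ 1 (mod 3).
    Then x = 60 + 176·1 = 236, valid modulo lcm(176, 3) = 528: x ≡ 236 (mod 528).
  Combine with x ≡ 0 (mod 17); new modulus lcm = 8976.
    Write x = 236 + 528·t and substitute into x ≡ 0 (mod 17): 528·t ≡ 0 − 236 = -236 (mod 17).
    Reduce coefficients mod 17: 1·t ≡ 2 (mod 17).
    So t ≡ 2 (mod 17).
    Then x = 236 + 528·2 = 1292, valid modulo lcm(528, 17) = 8976: x ≡ 1292 (mod 8976).
Verify against each original: 1292 mod 11 = 5, 1292 mod 16 = 12, 1292 mod 3 = 2, 1292 mod 17 = 0.

x ≡ 1292 (mod 8976).


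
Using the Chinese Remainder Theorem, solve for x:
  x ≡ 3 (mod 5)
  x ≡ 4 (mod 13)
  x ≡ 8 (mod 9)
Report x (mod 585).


Moduli 5, 13, 9 are pairwise coprime; by CRT there is a unique solution modulo M = 5 · 13 · 9 = 585.
Solve pairwise, accumulating the modulus:
  Start with x ≡ 3 (mod 5).
  Combine with x ≡ 4 (mod 13): since gcd(5, 13) = 1, we get a unique residue mod 65.
    Write x = 3 + 5·t and substitute into x ≡ 4 (mod 13): 5·t ≡ 4 − 3 = 1 (mod 13).
    The inverse of 5 mod 13 is 8 (since 5·8 = 40 = 3·13 + 1), so t ≡ 8·1 = 8 ≡ 8 (mod 13).
    Then x = 3 + 5·8 = 43, valid modulo lcm(5, 13) = 65: x ≡ 43 (mod 65).
  Combine with x ≡ 8 (mod 9): since gcd(65, 9) = 1, we get a unique residue mod 585.
    Write x = 43 + 65·t and substitute into x ≡ 8 (mod 9): 65·t ≡ 8 − 43 = -35 (mod 9).
    Reduce coefficients mod 9: 2·t ≡ 1 (mod 9).
    The inverse of 2 mod 9 is 5 (since 2·5 = 10 = 1·9 + 1), so t ≡ 5·1 = 5 ≡ 5 (mod 9).
    Then x = 43 + 65·5 = 368, valid modulo lcm(65, 9) = 585: x ≡ 368 (mod 585).
Verify: 368 mod 5 = 3 ✓, 368 mod 13 = 4 ✓, 368 mod 9 = 8 ✓.

x ≡ 368 (mod 585).


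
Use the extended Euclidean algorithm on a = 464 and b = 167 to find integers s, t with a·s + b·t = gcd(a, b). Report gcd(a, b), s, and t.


Euclidean algorithm on (464, 167) — divide until remainder is 0:
  464 = 2 · 167 + 130
  167 = 1 · 130 + 37
  130 = 3 · 37 + 19
  37 = 1 · 19 + 18
  19 = 1 · 18 + 1
  18 = 18 · 1 + 0
gcd(464, 167) = 1.
Track Bezout coefficients alongside the remainders: start with r₀ = 464 = a·1 + b·0 (s = 1, t = 0) and r₁ = 167 = a·0 + b·1 (s = 0, t = 1); each new remainder r_{k+1} = r_{k-1} − q_k·r_k inherits s_{k+1} = s_{k-1} − q_k·s_k, t_{k+1} = t_{k-1} − q_k·t_k, so r_k = a·s_k + b·t_k at every step:
  q = 2: r = 130, s = 1 − 2·0 = 1, t = 0 − 2·1 = -2  (check: 464·1 + 167·(-2) = 130)
  q = 1: r = 37, s = 0 − 1·1 = -1, t = 1 − 1·(-2) = 3  (check: 464·(-1) + 167·3 = 37)
  q = 3: r = 19, s = 1 − 3·(-1) = 4, t = -2 − 3·3 = -11  (check: 464·4 + 167·(-11) = 19)
  q = 1: r = 18, s = -1 − 1·4 = -5, t = 3 − 1·(-11) = 14  (check: 464·(-5) + 167·14 = 18)
  q = 1: r = 1, s = 4 − 1·(-5) = 9, t = -11 − 1·14 = -25  (check: 464·9 + 167·(-25) = 1)
The row with r = 1 (the gcd) gives the Bezout coefficients s = 9, t = -25.
Result: 464 · (9) + 167 · (-25) = 1.

gcd(464, 167) = 1; s = 9, t = -25 (check: 464·9 + 167·(-25) = 1).


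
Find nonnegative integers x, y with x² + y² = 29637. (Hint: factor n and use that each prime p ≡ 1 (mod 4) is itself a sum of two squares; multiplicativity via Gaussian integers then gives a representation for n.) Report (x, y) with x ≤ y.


Step 1: Factor n = 29637 = 3^2 · 37 · 89.
Step 2: Check the mod-4 condition on each prime factor: 3 ≡ 3 (mod 4), exponent 2 (must be even); 37 ≡ 1 (mod 4), exponent 1; 89 ≡ 1 (mod 4), exponent 1.
All primes ≡ 3 (mod 4) appear to even exponent (or don't appear), so by the two-squares theorem n IS expressible as a sum of two squares.
Step 3: Build a representation. Group n = k² · m with k = 3 and m = 37 · 89 = 3293 (a product of primes ≡ 1 (mod 4)); a representation of m scales to one of n via (k·x)² + (k·y)² = k²(x² + y²). Each prime p ≡ 1 (mod 4) is itself a sum of two squares; find a² by testing p − a² for a perfect square:
  37: 37 − 1² = 36 = 6² ⇒ 37 = 1² + 6².
  89: 89 − 1² = 88, 89 − 2² = 85, 89 − 3² = 80, 89 − 4² = 73, 89 − 5² = 64 = 8² ⇒ 89 = 5² + 8².
  Combine using the Brahmagupta–Fibonacci identity (a² + b²)(c² + d²) = (ac − bd)² + (ad + bc)² = (ac + bd)² + (ad − bc)²:
  37 · 89 = 3293: from (1² + 6²)(5² + 8²), take (1·5 − 6·8, 1·8 + 6·5) = (5 − 48, 8 + 30) = (-43, 38); dropping signs (only squares matter) gives (43, 38); check 43² + 38² = 1849 + 1444 = 3293 ✓.
  Scale by k = 3: (3·43, 3·38) = (129, 114).
Step 4: Order so x ≤ y and verify: 114² + 129² = 12996 + 16641 = 29637 = n. ✓

n = 29637 = 114² + 129² (one valid representation with x ≤ y).


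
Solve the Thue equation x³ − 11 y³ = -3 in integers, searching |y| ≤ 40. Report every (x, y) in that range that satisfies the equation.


The equation is x³ - 11y³ = -3. For fixed y, x³ = 11·y³ − 3, so a solution requires the RHS to be a perfect cube.
Strategy: iterate y from -40 to 40, compute RHS = 11·y³ − 3, and check whether it is a (positive or negative) perfect cube.
Check small values of y:
  y = 0: RHS = -3 is not a perfect cube.
  y = 1: RHS = 8 = (2)³ ⇒ x = 2 works.
  y = -1: RHS = -14 is not a perfect cube.
  y = 2: RHS = 85 is not a perfect cube.
  y = -2: RHS = -91 is not a perfect cube.
  y = 3: RHS = 294 is not a perfect cube.
  y = -3: RHS = -300 is not a perfect cube.
Continuing the search up to |y| = 40 finds no further solutions beyond those listed.
Collected solutions: (2, 1).

Solutions (with |y| ≤ 40): (2, 1).


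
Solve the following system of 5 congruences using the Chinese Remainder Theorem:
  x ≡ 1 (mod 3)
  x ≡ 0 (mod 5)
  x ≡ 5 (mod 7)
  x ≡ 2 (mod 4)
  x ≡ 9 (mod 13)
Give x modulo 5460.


Product of moduli M = 3 · 5 · 7 · 4 · 13 = 5460.
Merge one congruence at a time:
  Start: x ≡ 1 (mod 3).
  Combine with x ≡ 0 (mod 5); new modulus lcm = 15.
    Write x = 1 + 3·t and substitute into x ≡ 0 (mod 5): 3·t ≡ 0 − 1 = -1 (mod 5).
    Reduce coefficients mod 5: 3·t ≡ 4 (mod 5).
    The inverse of 3 mod 5 is 2 (since 3·2 = 6 = 1·5 + 1), so t ≡ 2·4 = 8 ≡ 3 (mod 5).
    Then x = 1 + 3·3 = 10, valid modulo lcm(3, 5) = 15: x ≡ 10 (mod 15).
  Combine with x ≡ 5 (mod 7); new modulus lcm = 105.
    Write x = 10 + 15·t and substitute into x ≡ 5 (mod 7): 15·t ≡ 5 − 10 = -5 (mod 7).
    Reduce coefficients mod 7: 1·t ≡ 2 (mod 7).
    So t ≡ 2 (mod 7).
    Then x = 10 + 15·2 = 40, valid modulo lcm(15, 7) = 105: x ≡ 40 (mod 105).
  Combine with x ≡ 2 (mod 4); new modulus lcm = 420.
    Write x = 40 + 105·t and substitute into x ≡ 2 (mod 4): 105·t ≡ 2 − 40 = -38 (mod 4).
    Reduce coefficients mod 4: 1·t ≡ 2 (mod 4).
    So t ≡ 2 (mod 4).
    Then x = 40 + 105·2 = 250, valid modulo lcm(105, 4) = 420: x ≡ 250 (mod 420).
  Combine with x ≡ 9 (mod 13); new modulus lcm = 5460.
    Write x = 250 + 420·t and substitute into x ≡ 9 (mod 13): 420·t ≡ 9 − 250 = -241 (mod 13).
    Reduce coefficients mod 13: 4·t ≡ 6 (mod 13).
    The inverse of 4 mod 13 is 10 (since 4·10 = 40 = 3·13 + 1), so t ≡ 10·6 = 60 ≡ 8 (mod 13).
    Then x = 250 + 420·8 = 3610, valid modulo lcm(420, 13) = 5460: x ≡ 3610 (mod 5460).
Verify against each original: 3610 mod 3 = 1, 3610 mod 5 = 0, 3610 mod 7 = 5, 3610 mod 4 = 2, 3610 mod 13 = 9.

x ≡ 3610 (mod 5460).


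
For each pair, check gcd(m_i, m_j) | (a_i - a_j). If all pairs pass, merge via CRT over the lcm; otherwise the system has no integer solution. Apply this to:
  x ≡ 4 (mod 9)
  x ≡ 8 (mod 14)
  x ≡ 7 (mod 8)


Moduli 9, 14, 8 are not pairwise coprime, so CRT works modulo lcm(m_i) when all pairwise compatibility conditions hold.
Pairwise compatibility: gcd(m_i, m_j) must divide a_i - a_j for every pair.
Merge one congruence at a time:
  Start: x ≡ 4 (mod 9).
  Combine with x ≡ 8 (mod 14): gcd(9, 14) = 1; 8 - 4 = 4, which IS divisible by 1, so compatible.
    Write x = 4 + 9·t and substitute into x ≡ 8 (mod 14): 9·t ≡ 8 − 4 = 4 (mod 14).
    The inverse of 9 mod 14 is 11 (since 9·11 = 99 = 7·14 + 1), so t ≡ 11·4 = 44 ≡ 2 (mod 14).
    Then x = 4 + 9·2 = 22, valid modulo lcm(9, 14) = 126: x ≡ 22 (mod 126).
  Combine with x ≡ 7 (mod 8): gcd(126, 8) = 2, and 7 - 22 = -15 is NOT divisible by 2.
    ⇒ system is inconsistent (no integer solution).

No solution (the system is inconsistent).


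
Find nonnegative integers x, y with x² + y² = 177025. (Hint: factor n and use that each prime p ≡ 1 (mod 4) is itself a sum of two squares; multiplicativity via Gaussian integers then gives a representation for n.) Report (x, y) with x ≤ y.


Step 1: Factor n = 177025 = 5^2 · 73 · 97.
Step 2: Check the mod-4 condition on each prime factor: 5 ≡ 1 (mod 4), exponent 2; 73 ≡ 1 (mod 4), exponent 1; 97 ≡ 1 (mod 4), exponent 1.
All primes ≡ 3 (mod 4) appear to even exponent (or don't appear), so by the two-squares theorem n IS expressible as a sum of two squares.
Step 3: Build a representation. Group n = k² · m with k = 5 and m = 73 · 97 = 7081 (a product of primes ≡ 1 (mod 4)); a representation of m scales to one of n via (k·x)² + (k·y)² = k²(x² + y²). Each prime p ≡ 1 (mod 4) is itself a sum of two squares; find a² by testing p − a² for a perfect square:
  73: 73 − 1² = 72, 73 − 2² = 69, 73 − 3² = 64 = 8² ⇒ 73 = 3² + 8².
  97: 97 − 1² = 96, 97 − 2² = 93, 97 − 3² = 88, 97 − 4² = 81 = 9² ⇒ 97 = 4² + 9².
  Combine using the Brahmagupta–Fibonacci identity (a² + b²)(c² + d²) = (ac − bd)² + (ad + bc)² = (ac + bd)² + (ad − bc)²:
  73 · 97 = 7081: from (3² + 8²)(4² + 9²), take (3·4 − 8·9, 3·9 + 8·4) = (12 − 72, 27 + 32) = (-60, 59); dropping signs (only squares matter) gives (60, 59); check 60² + 59² = 3600 + 3481 = 7081 ✓.
  Scale by k = 5: (5·60, 5·59) = (300, 295).
Step 4: Order so x ≤ y and verify: 295² + 300² = 87025 + 90000 = 177025 = n. ✓

n = 177025 = 295² + 300² (one valid representation with x ≤ y).


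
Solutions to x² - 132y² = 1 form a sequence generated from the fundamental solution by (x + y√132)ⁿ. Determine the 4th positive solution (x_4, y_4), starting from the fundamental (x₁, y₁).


Step 1: Find the fundamental solution (x₁, y₁) of x² - 132y² = 1.
  Expand √132 as a continued fraction. a₀ = ⌊√132⌋ = 11; iterate m_{k+1} = d_k·a_k − m_k, d_{k+1} = (132 − m_{k+1}²)/d_k, a_{k+1} = ⌊(a₀ + m_{k+1})/d_{k+1}⌋ (starting m₀ = 0, d₀ = 1), with convergents p_k = a_k·p_{k-1} + p_{k-2}, q_k = a_k·q_{k-1} + q_{k-2} (p₋₁ = 1, q₋₁ = 0):
  k = 0: a₀ = 11; p₀/q₀ = 11/1; p₀² − 132·q₀² = 121 − 132 = -11.
  k = 1: m = 11, d = 11, a = ⌊(11 + 11)/11⌋ = 2; p/q = (2·11 + 1)/(2·1 + 0) = 23/2; p² − 132·q² = 529 − 528 = 1.
  The first convergent with p² − 132·q² = 1 gives the fundamental solution (x₁, y₁) = (23, 2).
Step 2: Apply the recurrence (x_{n+1}, y_{n+1}) = (x₁x_n + 132y₁y_n, x₁y_n + y₁x_n) repeatedly.
  From (x_1, y_1) = (23, 2): x_2 = 23·23 + 132·2·2 = 1057; y_2 = 23·2 + 2·23 = 92.
  From (x_2, y_2) = (1057, 92): x_3 = 23·1057 + 132·2·92 = 48599; y_3 = 23·92 + 2·1057 = 4230.
  From (x_3, y_3) = (48599, 4230): x_4 = 23·48599 + 132·2·4230 = 2234497; y_4 = 23·4230 + 2·48599 = 194488.
Step 3: Verify x_4² - 132·y_4² = 4992976843009 - 4992976843008 = 1 (should be 1). ✓

(x_1, y_1) = (23, 2); (x_4, y_4) = (2234497, 194488).


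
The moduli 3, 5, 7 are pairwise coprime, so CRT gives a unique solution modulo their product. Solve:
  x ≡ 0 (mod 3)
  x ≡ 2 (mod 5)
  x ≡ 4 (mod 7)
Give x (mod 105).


Moduli 3, 5, 7 are pairwise coprime; by CRT there is a unique solution modulo M = 3 · 5 · 7 = 105.
Solve pairwise, accumulating the modulus:
  Start with x ≡ 0 (mod 3).
  Combine with x ≡ 2 (mod 5): since gcd(3, 5) = 1, we get a unique residue mod 15.
    Write x = 0 + 3·t and substitute into x ≡ 2 (mod 5): 3·t ≡ 2 − 0 = 2 (mod 5).
    The inverse of 3 mod 5 is 2 (since 3·2 = 6 = 1·5 + 1), so t ≡ 2·2 = 4 ≡ 4 (mod 5).
    Then x = 0 + 3·4 = 12, valid modulo lcm(3, 5) = 15: x ≡ 12 (mod 15).
  Combine with x ≡ 4 (mod 7): since gcd(15, 7) = 1, we get a unique residue mod 105.
    Write x = 12 + 15·t and substitute into x ≡ 4 (mod 7): 15·t ≡ 4 − 12 = -8 (mod 7).
    Reduce coefficients mod 7: 1·t ≡ 6 (mod 7).
    So t ≡ 6 (mod 7).
    Then x = 12 + 15·6 = 102, valid modulo lcm(15, 7) = 105: x ≡ 102 (mod 105).
Verify: 102 mod 3 = 0 ✓, 102 mod 5 = 2 ✓, 102 mod 7 = 4 ✓.

x ≡ 102 (mod 105).


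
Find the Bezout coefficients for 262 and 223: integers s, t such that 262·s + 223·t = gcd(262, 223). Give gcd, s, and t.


Euclidean algorithm on (262, 223) — divide until remainder is 0:
  262 = 1 · 223 + 39
  223 = 5 · 39 + 28
  39 = 1 · 28 + 11
  28 = 2 · 11 + 6
  11 = 1 · 6 + 5
  6 = 1 · 5 + 1
  5 = 5 · 1 + 0
gcd(262, 223) = 1.
Track Bezout coefficients alongside the remainders: start with r₀ = 262 = a·1 + b·0 (s = 1, t = 0) and r₁ = 223 = a·0 + b·1 (s = 0, t = 1); each new remainder r_{k+1} = r_{k-1} − q_k·r_k inherits s_{k+1} = s_{k-1} − q_k·s_k, t_{k+1} = t_{k-1} − q_k·t_k, so r_k = a·s_k + b·t_k at every step:
  q = 1: r = 39, s = 1 − 1·0 = 1, t = 0 − 1·1 = -1  (check: 262·1 + 223·(-1) = 39)
  q = 5: r = 28, s = 0 − 5·1 = -5, t = 1 − 5·(-1) = 6  (check: 262·(-5) + 223·6 = 28)
  q = 1: r = 11, s = 1 − 1·(-5) = 6, t = -1 − 1·6 = -7  (check: 262·6 + 223·(-7) = 11)
  q = 2: r = 6, s = -5 − 2·6 = -17, t = 6 − 2·(-7) = 20  (check: 262·(-17) + 223·20 = 6)
  q = 1: r = 5, s = 6 − 1·(-17) = 23, t = -7 − 1·20 = -27  (check: 262·23 + 223·(-27) = 5)
  q = 1: r = 1, s = -17 − 1·23 = -40, t = 20 − 1·(-27) = 47  (check: 262·(-40) + 223·47 = 1)
The row with r = 1 (the gcd) gives the Bezout coefficients s = -40, t = 47.
Result: 262 · (-40) + 223 · (47) = 1.

gcd(262, 223) = 1; s = -40, t = 47 (check: 262·(-40) + 223·47 = 1).


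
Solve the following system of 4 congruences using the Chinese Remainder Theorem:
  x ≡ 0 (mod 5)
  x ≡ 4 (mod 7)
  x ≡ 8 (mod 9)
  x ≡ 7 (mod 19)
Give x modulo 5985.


Product of moduli M = 5 · 7 · 9 · 19 = 5985.
Merge one congruence at a time:
  Start: x ≡ 0 (mod 5).
  Combine with x ≡ 4 (mod 7); new modulus lcm = 35.
    Write x = 0 + 5·t and substitute into x ≡ 4 (mod 7): 5·t ≡ 4 − 0 = 4 (mod 7).
    The inverse of 5 mod 7 is 3 (since 5·3 = 15 = 2·7 + 1), so t ≡ 3·4 = 12 ≡ 5 (mod 7).
    Then x = 0 + 5·5 = 25, valid modulo lcm(5, 7) = 35: x ≡ 25 (mod 35).
  Combine with x ≡ 8 (mod 9); new modulus lcm = 315.
    Write x = 25 + 35·t and substitute into x ≡ 8 (mod 9): 35·t ≡ 8 − 25 = -17 (mod 9).
    Reduce coefficients mod 9: 8·t ≡ 1 (mod 9).
    The inverse of 8 mod 9 is 8 (since 8·8 = 64 = 7·9 + 1), so t ≡ 8·1 = 8 ≡ 8 (mod 9).
    Then x = 25 + 35·8 = 305, valid modulo lcm(35, 9) = 315: x ≡ 305 (mod 315).
  Combine with x ≡ 7 (mod 19); new modulus lcm = 5985.
    Write x = 305 + 315·t and substitute into x ≡ 7 (mod 19): 315·t ≡ 7 − 305 = -298 (mod 19).
    Reduce coefficients mod 19: 11·t ≡ 6 (mod 19).
    The inverse of 11 mod 19 is 7 (since 11·7 = 77 = 4·19 + 1), so t ≡ 7·6 = 42 ≡ 4 (mod 19).
    Then x = 305 + 315·4 = 1565, valid modulo lcm(315, 19) = 5985: x ≡ 1565 (mod 5985).
Verify against each original: 1565 mod 5 = 0, 1565 mod 7 = 4, 1565 mod 9 = 8, 1565 mod 19 = 7.

x ≡ 1565 (mod 5985).


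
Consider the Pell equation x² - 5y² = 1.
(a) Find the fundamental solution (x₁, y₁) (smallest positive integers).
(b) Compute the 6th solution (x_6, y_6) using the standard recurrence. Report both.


Step 1: Find the fundamental solution (x₁, y₁) of x² - 5y² = 1.
  Expand √5 as a continued fraction. a₀ = ⌊√5⌋ = 2; iterate m_{k+1} = d_k·a_k − m_k, d_{k+1} = (5 − m_{k+1}²)/d_k, a_{k+1} = ⌊(a₀ + m_{k+1})/d_{k+1}⌋ (starting m₀ = 0, d₀ = 1), with convergents p_k = a_k·p_{k-1} + p_{k-2}, q_k = a_k·q_{k-1} + q_{k-2} (p₋₁ = 1, q₋₁ = 0):
  k = 0: a₀ = 2; p₀/q₀ = 2/1; p₀² − 5·q₀² = 4 − 5 = -1.
  k = 1: m = 2, d = 1, a = ⌊(2 + 2)/1⌋ = 4; p/q = (4·2 + 1)/(4·1 + 0) = 9/4; p² − 5·q² = 81 − 80 = 1.
  The first convergent with p² − 5·q² = 1 gives the fundamental solution (x₁, y₁) = (9, 4).
Step 2: Apply the recurrence (x_{n+1}, y_{n+1}) = (x₁x_n + 5y₁y_n, x₁y_n + y₁x_n) repeatedly.
  From (x_1, y_1) = (9, 4): x_2 = 9·9 + 5·4·4 = 161; y_2 = 9·4 + 4·9 = 72.
  From (x_2, y_2) = (161, 72): x_3 = 9·161 + 5·4·72 = 2889; y_3 = 9·72 + 4·161 = 1292.
  From (x_3, y_3) = (2889, 1292): x_4 = 9·2889 + 5·4·1292 = 51841; y_4 = 9·1292 + 4·2889 = 23184.
  From (x_4, y_4) = (51841, 23184): x_5 = 9·51841 + 5·4·23184 = 930249; y_5 = 9·23184 + 4·51841 = 416020.
  From (x_5, y_5) = (930249, 416020): x_6 = 9·930249 + 5·4·416020 = 16692641; y_6 = 9·416020 + 4·930249 = 7465176.
Step 3: Verify x_6² - 5·y_6² = 278644263554881 - 278644263554880 = 1 (should be 1). ✓

(x_1, y_1) = (9, 4); (x_6, y_6) = (16692641, 7465176).


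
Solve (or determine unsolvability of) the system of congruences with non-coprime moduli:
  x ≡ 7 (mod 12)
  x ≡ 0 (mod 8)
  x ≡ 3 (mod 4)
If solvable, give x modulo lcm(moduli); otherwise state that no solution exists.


Moduli 12, 8, 4 are not pairwise coprime, so CRT works modulo lcm(m_i) when all pairwise compatibility conditions hold.
Pairwise compatibility: gcd(m_i, m_j) must divide a_i - a_j for every pair.
Merge one congruence at a time:
  Start: x ≡ 7 (mod 12).
  Combine with x ≡ 0 (mod 8): gcd(12, 8) = 4, and 0 - 7 = -7 is NOT divisible by 4.
    ⇒ system is inconsistent (no integer solution).

No solution (the system is inconsistent).


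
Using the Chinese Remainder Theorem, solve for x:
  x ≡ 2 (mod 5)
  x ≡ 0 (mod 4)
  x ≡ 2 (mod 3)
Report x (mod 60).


Moduli 5, 4, 3 are pairwise coprime; by CRT there is a unique solution modulo M = 5 · 4 · 3 = 60.
Solve pairwise, accumulating the modulus:
  Start with x ≡ 2 (mod 5).
  Combine with x ≡ 0 (mod 4): since gcd(5, 4) = 1, we get a unique residue mod 20.
    Write x = 2 + 5·t and substitute into x ≡ 0 (mod 4): 5·t ≡ 0 − 2 = -2 (mod 4).
    Reduce coefficients mod 4: 1·t ≡ 2 (mod 4).
    So t ≡ 2 (mod 4).
    Then x = 2 + 5·2 = 12, valid modulo lcm(5, 4) = 20: x ≡ 12 (mod 20).
  Combine with x ≡ 2 (mod 3): since gcd(20, 3) = 1, we get a unique residue mod 60.
    Write x = 12 + 20·t and substitute into x ≡ 2 (mod 3): 20·t ≡ 2 − 12 = -10 (mod 3).
    Reduce coefficients mod 3: 2·t ≡ 2 (mod 3).
    The inverse of 2 mod 3 is 2 (since 2·2 = 4 = 1·3 + 1), so t ≡ 2·2 = 4 ≡ 1 (mod 3).
    Then x = 12 + 20·1 = 32, valid modulo lcm(20, 3) = 60: x ≡ 32 (mod 60).
Verify: 32 mod 5 = 2 ✓, 32 mod 4 = 0 ✓, 32 mod 3 = 2 ✓.

x ≡ 32 (mod 60).


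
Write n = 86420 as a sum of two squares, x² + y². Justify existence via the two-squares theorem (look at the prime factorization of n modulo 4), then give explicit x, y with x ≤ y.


Step 1: Factor n = 86420 = 2^2 · 5 · 29 · 149.
Step 2: Check the mod-4 condition on each prime factor: 2 = 2 (special); 5 ≡ 1 (mod 4), exponent 1; 29 ≡ 1 (mod 4), exponent 1; 149 ≡ 1 (mod 4), exponent 1.
All primes ≡ 3 (mod 4) appear to even exponent (or don't appear), so by the two-squares theorem n IS expressible as a sum of two squares.
Step 3: Build a representation. Group n = k² · m with k = 2 and m = 5 · 29 · 149 = 21605 (a product of primes ≡ 1 (mod 4)); a representation of m scales to one of n via (k·x)² + (k·y)² = k²(x² + y²). Each prime p ≡ 1 (mod 4) is itself a sum of two squares; find a² by testing p − a² for a perfect square:
  5: 5 − 1² = 4 = 2² ⇒ 5 = 1² + 2².
  29: 29 − 1² = 28, 29 − 2² = 25 = 5² ⇒ 29 = 2² + 5².
  149: 149 − 1² = 148, 149 − 2² = 145, 149 − 3² = 140, 149 − 4² = 133, 149 − 5² = 124, 149 − 6² = 113, 149 − 7² = 100 = 10² ⇒ 149 = 7² + 10².
  Combine using the Brahmagupta–Fibonacci identity (a² + b²)(c² + d²) = (ac − bd)² + (ad + bc)² = (ac + bd)² + (ad − bc)²:
  5 · 29 = 145: from (1² + 2²)(2² + 5²), take (1·2 − 2·5, 1·5 + 2·2) = (2 − 10, 5 + 4) = (-8, 9); dropping signs (only squares matter) gives (8, 9); check 8² + 9² = 64 + 81 = 145 ✓.
  145 · 149 = 21605: from (8² + 9²)(7² + 10²), take (8·7 − 9·10, 8·10 + 9·7) = (56 − 90, 80 + 63) = (-34, 143); dropping signs (only squares matter) gives (34, 143); check 34² + 143² = 1156 + 20449 = 21605 ✓.
  Scale by k = 2: (2·34, 2·143) = (68, 286).
Step 4: Order so x ≤ y and verify: 68² + 286² = 4624 + 81796 = 86420 = n. ✓

n = 86420 = 68² + 286² (one valid representation with x ≤ y).


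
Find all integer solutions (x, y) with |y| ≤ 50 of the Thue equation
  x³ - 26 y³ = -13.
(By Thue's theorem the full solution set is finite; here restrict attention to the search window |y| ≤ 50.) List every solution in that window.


The equation is x³ - 26y³ = -13. For fixed y, x³ = 26·y³ − 13, so a solution requires the RHS to be a perfect cube.
Strategy: iterate y from -50 to 50, compute RHS = 26·y³ − 13, and check whether it is a (positive or negative) perfect cube.
Check small values of y:
  y = 0: RHS = -13 is not a perfect cube.
  y = 1: RHS = 13 is not a perfect cube.
  y = -1: RHS = -39 is not a perfect cube.
  y = 2: RHS = 195 is not a perfect cube.
  y = -2: RHS = -221 is not a perfect cube.
  y = 3: RHS = 689 is not a perfect cube.
  y = -3: RHS = -715 is not a perfect cube.
Continuing the search up to |y| = 50 finds no solutions either.
No (x, y) in the scanned range satisfies the equation.

No integer solutions with |y| ≤ 50.


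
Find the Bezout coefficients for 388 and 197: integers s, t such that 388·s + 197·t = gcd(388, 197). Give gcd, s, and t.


Euclidean algorithm on (388, 197) — divide until remainder is 0:
  388 = 1 · 197 + 191
  197 = 1 · 191 + 6
  191 = 31 · 6 + 5
  6 = 1 · 5 + 1
  5 = 5 · 1 + 0
gcd(388, 197) = 1.
Track Bezout coefficients alongside the remainders: start with r₀ = 388 = a·1 + b·0 (s = 1, t = 0) and r₁ = 197 = a·0 + b·1 (s = 0, t = 1); each new remainder r_{k+1} = r_{k-1} − q_k·r_k inherits s_{k+1} = s_{k-1} − q_k·s_k, t_{k+1} = t_{k-1} − q_k·t_k, so r_k = a·s_k + b·t_k at every step:
  q = 1: r = 191, s = 1 − 1·0 = 1, t = 0 − 1·1 = -1  (check: 388·1 + 197·(-1) = 191)
  q = 1: r = 6, s = 0 − 1·1 = -1, t = 1 − 1·(-1) = 2  (check: 388·(-1) + 197·2 = 6)
  q = 31: r = 5, s = 1 − 31·(-1) = 32, t = -1 − 31·2 = -63  (check: 388·32 + 197·(-63) = 5)
  q = 1: r = 1, s = -1 − 1·32 = -33, t = 2 − 1·(-63) = 65  (check: 388·(-33) + 197·65 = 1)
The row with r = 1 (the gcd) gives the Bezout coefficients s = -33, t = 65.
Result: 388 · (-33) + 197 · (65) = 1.

gcd(388, 197) = 1; s = -33, t = 65 (check: 388·(-33) + 197·65 = 1).


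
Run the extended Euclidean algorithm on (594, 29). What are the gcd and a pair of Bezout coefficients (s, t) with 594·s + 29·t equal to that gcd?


Euclidean algorithm on (594, 29) — divide until remainder is 0:
  594 = 20 · 29 + 14
  29 = 2 · 14 + 1
  14 = 14 · 1 + 0
gcd(594, 29) = 1.
Track Bezout coefficients alongside the remainders: start with r₀ = 594 = a·1 + b·0 (s = 1, t = 0) and r₁ = 29 = a·0 + b·1 (s = 0, t = 1); each new remainder r_{k+1} = r_{k-1} − q_k·r_k inherits s_{k+1} = s_{k-1} − q_k·s_k, t_{k+1} = t_{k-1} − q_k·t_k, so r_k = a·s_k + b·t_k at every step:
  q = 20: r = 14, s = 1 − 20·0 = 1, t = 0 − 20·1 = -20  (check: 594·1 + 29·(-20) = 14)
  q = 2: r = 1, s = 0 − 2·1 = -2, t = 1 − 2·(-20) = 41  (check: 594·(-2) + 29·41 = 1)
The row with r = 1 (the gcd) gives the Bezout coefficients s = -2, t = 41.
Result: 594 · (-2) + 29 · (41) = 1.

gcd(594, 29) = 1; s = -2, t = 41 (check: 594·(-2) + 29·41 = 1).


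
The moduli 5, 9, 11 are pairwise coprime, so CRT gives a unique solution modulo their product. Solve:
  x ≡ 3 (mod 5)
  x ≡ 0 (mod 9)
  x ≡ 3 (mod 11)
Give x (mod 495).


Moduli 5, 9, 11 are pairwise coprime; by CRT there is a unique solution modulo M = 5 · 9 · 11 = 495.
Solve pairwise, accumulating the modulus:
  Start with x ≡ 3 (mod 5).
  Combine with x ≡ 0 (mod 9): since gcd(5, 9) = 1, we get a unique residue mod 45.
    Write x = 3 + 5·t and substitute into x ≡ 0 (mod 9): 5·t ≡ 0 − 3 = -3 (mod 9).
    Reduce coefficients mod 9: 5·t ≡ 6 (mod 9).
    The inverse of 5 mod 9 is 2 (since 5·2 = 10 = 1·9 + 1), so t ≡ 2·6 = 12 ≡ 3 (mod 9).
    Then x = 3 + 5·3 = 18, valid modulo lcm(5, 9) = 45: x ≡ 18 (mod 45).
  Combine with x ≡ 3 (mod 11): since gcd(45, 11) = 1, we get a unique residue mod 495.
    Write x = 18 + 45·t and substitute into x ≡ 3 (mod 11): 45·t ≡ 3 − 18 = -15 (mod 11).
    Reduce coefficients mod 11: 1·t ≡ 7 (mod 11).
    So t ≡ 7 (mod 11).
    Then x = 18 + 45·7 = 333, valid modulo lcm(45, 11) = 495: x ≡ 333 (mod 495).
Verify: 333 mod 5 = 3 ✓, 333 mod 9 = 0 ✓, 333 mod 11 = 3 ✓.

x ≡ 333 (mod 495).


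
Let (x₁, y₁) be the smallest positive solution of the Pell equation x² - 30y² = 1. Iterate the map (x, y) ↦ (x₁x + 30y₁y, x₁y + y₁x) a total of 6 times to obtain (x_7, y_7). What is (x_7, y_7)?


Step 1: Find the fundamental solution (x₁, y₁) of x² - 30y² = 1.
  Expand √30 as a continued fraction. a₀ = ⌊√30⌋ = 5; iterate m_{k+1} = d_k·a_k − m_k, d_{k+1} = (30 − m_{k+1}²)/d_k, a_{k+1} = ⌊(a₀ + m_{k+1})/d_{k+1}⌋ (starting m₀ = 0, d₀ = 1), with convergents p_k = a_k·p_{k-1} + p_{k-2}, q_k = a_k·q_{k-1} + q_{k-2} (p₋₁ = 1, q₋₁ = 0):
  k = 0: a₀ = 5; p₀/q₀ = 5/1; p₀² − 30·q₀² = 25 − 30 = -5.
  k = 1: m = 5, d = 5, a = ⌊(5 + 5)/5⌋ = 2; p/q = (2·5 + 1)/(2·1 + 0) = 11/2; p² − 30·q² = 121 − 120 = 1.
  The first convergent with p² − 30·q² = 1 gives the fundamental solution (x₁, y₁) = (11, 2).
Step 2: Apply the recurrence (x_{n+1}, y_{n+1}) = (x₁x_n + 30y₁y_n, x₁y_n + y₁x_n) repeatedly.
  From (x_1, y_1) = (11, 2): x_2 = 11·11 + 30·2·2 = 241; y_2 = 11·2 + 2·11 = 44.
  From (x_2, y_2) = (241, 44): x_3 = 11·241 + 30·2·44 = 5291; y_3 = 11·44 + 2·241 = 966.
  From (x_3, y_3) = (5291, 966): x_4 = 11·5291 + 30·2·966 = 116161; y_4 = 11·966 + 2·5291 = 21208.
  From (x_4, y_4) = (116161, 21208): x_5 = 11·116161 + 30·2·21208 = 2550251; y_5 = 11·21208 + 2·116161 = 465610.
  From (x_5, y_5) = (2550251, 465610): x_6 = 11·2550251 + 30·2·465610 = 55989361; y_6 = 11·465610 + 2·2550251 = 10222212.
  From (x_6, y_6) = (55989361, 10222212): x_7 = 11·55989361 + 30·2·10222212 = 1229215691; y_7 = 11·10222212 + 2·55989361 = 224423054.
Step 3: Verify x_7² - 30·y_7² = 1510971215000607481 - 1510971215000607480 = 1 (should be 1). ✓

(x_1, y_1) = (11, 2); (x_7, y_7) = (1229215691, 224423054).


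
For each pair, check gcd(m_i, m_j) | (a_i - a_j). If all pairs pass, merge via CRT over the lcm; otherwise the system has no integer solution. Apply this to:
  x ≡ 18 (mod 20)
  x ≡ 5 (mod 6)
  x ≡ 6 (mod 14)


Moduli 20, 6, 14 are not pairwise coprime, so CRT works modulo lcm(m_i) when all pairwise compatibility conditions hold.
Pairwise compatibility: gcd(m_i, m_j) must divide a_i - a_j for every pair.
Merge one congruence at a time:
  Start: x ≡ 18 (mod 20).
  Combine with x ≡ 5 (mod 6): gcd(20, 6) = 2, and 5 - 18 = -13 is NOT divisible by 2.
    ⇒ system is inconsistent (no integer solution).

No solution (the system is inconsistent).


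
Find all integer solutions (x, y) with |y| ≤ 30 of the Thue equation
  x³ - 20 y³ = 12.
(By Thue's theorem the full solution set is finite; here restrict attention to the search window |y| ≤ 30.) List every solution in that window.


The equation is x³ - 20y³ = 12. For fixed y, x³ = 20·y³ + 12, so a solution requires the RHS to be a perfect cube.
Strategy: iterate y from -30 to 30, compute RHS = 20·y³ + 12, and check whether it is a (positive or negative) perfect cube.
Check small values of y:
  y = 0: RHS = 12 is not a perfect cube.
  y = 1: RHS = 32 is not a perfect cube.
  y = -1: RHS = -8 = (-2)³ ⇒ x = -2 works.
  y = 2: RHS = 172 is not a perfect cube.
  y = -2: RHS = -148 is not a perfect cube.
  y = 3: RHS = 552 is not a perfect cube.
  y = -3: RHS = -528 is not a perfect cube.
Continuing the search up to |y| = 30 finds no further solutions beyond those listed.
Collected solutions: (-2, -1).

Solutions (with |y| ≤ 30): (-2, -1).


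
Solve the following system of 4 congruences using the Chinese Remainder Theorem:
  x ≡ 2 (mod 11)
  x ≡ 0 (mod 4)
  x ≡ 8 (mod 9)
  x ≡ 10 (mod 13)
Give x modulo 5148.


Product of moduli M = 11 · 4 · 9 · 13 = 5148.
Merge one congruence at a time:
  Start: x ≡ 2 (mod 11).
  Combine with x ≡ 0 (mod 4); new modulus lcm = 44.
    Write x = 2 + 11·t and substitute into x ≡ 0 (mod 4): 11·t ≡ 0 − 2 = -2 (mod 4).
    Reduce coefficients mod 4: 3·t ≡ 2 (mod 4).
    The inverse of 3 mod 4 is 3 (since 3·3 = 9 = 2·4 + 1), so t ≡ 3·2 = 6 ≡ 2 (mod 4).
    Then x = 2 + 11·2 = 24, valid modulo lcm(11, 4) = 44: x ≡ 24 (mod 44).
  Combine with x ≡ 8 (mod 9); new modulus lcm = 396.
    Write x = 24 + 44·t and substitute into x ≡ 8 (mod 9): 44·t ≡ 8 − 24 = -16 (mod 9).
    Reduce coefficients mod 9: 8·t ≡ 2 (mod 9).
    The inverse of 8 mod 9 is 8 (since 8·8 = 64 = 7·9 + 1), so t ≡ 8·2 = 16 ≡ 7 (mod 9).
    Then x = 24 + 44·7 = 332, valid modulo lcm(44, 9) = 396: x ≡ 332 (mod 396).
  Combine with x ≡ 10 (mod 13); new modulus lcm = 5148.
    Write x = 332 + 396·t and substitute into x ≡ 10 (mod 13): 396·t ≡ 10 − 332 = -322 (mod 13).
    Reduce coefficients mod 13: 6·t ≡ 3 (mod 13).
    The inverse of 6 mod 13 is 11 (since 6·11 = 66 = 5·13 + 1), so t ≡ 11·3 = 33 ≡ 7 (mod 13).
    Then x = 332 + 396·7 = 3104, valid modulo lcm(396, 13) = 5148: x ≡ 3104 (mod 5148).
Verify against each original: 3104 mod 11 = 2, 3104 mod 4 = 0, 3104 mod 9 = 8, 3104 mod 13 = 10.

x ≡ 3104 (mod 5148).


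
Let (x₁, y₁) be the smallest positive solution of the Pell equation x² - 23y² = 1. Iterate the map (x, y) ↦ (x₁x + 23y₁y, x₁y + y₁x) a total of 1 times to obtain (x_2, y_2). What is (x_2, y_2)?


Step 1: Find the fundamental solution (x₁, y₁) of x² - 23y² = 1.
  Expand √23 as a continued fraction. a₀ = ⌊√23⌋ = 4; iterate m_{k+1} = d_k·a_k − m_k, d_{k+1} = (23 − m_{k+1}²)/d_k, a_{k+1} = ⌊(a₀ + m_{k+1})/d_{k+1}⌋ (starting m₀ = 0, d₀ = 1), with convergents p_k = a_k·p_{k-1} + p_{k-2}, q_k = a_k·q_{k-1} + q_{k-2} (p₋₁ = 1, q₋₁ = 0):
  k = 0: a₀ = 4; p₀/q₀ = 4/1; p₀² − 23·q₀² = 16 − 23 = -7.
  k = 1: m = 4, d = 7, a = ⌊(4 + 4)/7⌋ = 1; p/q = (1·4 + 1)/(1·1 + 0) = 5/1; p² − 23·q² = 25 − 23 = 2.
  k = 2: m = 3, d = 2, a = ⌊(4 + 3)/2⌋ = 3; p/q = (3·5 + 4)/(3·1 + 1) = 19/4; p² − 23·q² = 361 − 368 = -7.
  k = 3: m = 3, d = 7, a = ⌊(4 + 3)/7⌋ = 1; p/q = (1·19 + 5)/(1·4 + 1) = 24/5; p² − 23·q² = 576 − 575 = 1.
  The first convergent with p² − 23·q² = 1 gives the fundamental solution (x₁, y₁) = (24, 5).
Step 2: Apply the recurrence (x_{n+1}, y_{n+1}) = (x₁x_n + 23y₁y_n, x₁y_n + y₁x_n) repeatedly.
  From (x_1, y_1) = (24, 5): x_2 = 24·24 + 23·5·5 = 1151; y_2 = 24·5 + 5·24 = 240.
Step 3: Verify x_2² - 23·y_2² = 1324801 - 1324800 = 1 (should be 1). ✓

(x_1, y_1) = (24, 5); (x_2, y_2) = (1151, 240).


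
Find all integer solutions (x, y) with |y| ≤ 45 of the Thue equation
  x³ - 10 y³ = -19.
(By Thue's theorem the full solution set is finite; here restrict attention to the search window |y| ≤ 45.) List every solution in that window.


The equation is x³ - 10y³ = -19. For fixed y, x³ = 10·y³ − 19, so a solution requires the RHS to be a perfect cube.
Strategy: iterate y from -45 to 45, compute RHS = 10·y³ − 19, and check whether it is a (positive or negative) perfect cube.
Check small values of y:
  y = 0: RHS = -19 is not a perfect cube.
  y = 1: RHS = -9 is not a perfect cube.
  y = -1: RHS = -29 is not a perfect cube.
  y = 2: RHS = 61 is not a perfect cube.
  y = -2: RHS = -99 is not a perfect cube.
  y = 3: RHS = 251 is not a perfect cube.
  y = -3: RHS = -289 is not a perfect cube.
Continuing the search up to |y| = 45 finds no solutions either.
No (x, y) in the scanned range satisfies the equation.

No integer solutions with |y| ≤ 45.


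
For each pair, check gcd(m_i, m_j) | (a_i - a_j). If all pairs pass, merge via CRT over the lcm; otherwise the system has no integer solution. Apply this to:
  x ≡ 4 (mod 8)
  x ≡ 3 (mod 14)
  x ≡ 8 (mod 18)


Moduli 8, 14, 18 are not pairwise coprime, so CRT works modulo lcm(m_i) when all pairwise compatibility conditions hold.
Pairwise compatibility: gcd(m_i, m_j) must divide a_i - a_j for every pair.
Merge one congruence at a time:
  Start: x ≡ 4 (mod 8).
  Combine with x ≡ 3 (mod 14): gcd(8, 14) = 2, and 3 - 4 = -1 is NOT divisible by 2.
    ⇒ system is inconsistent (no integer solution).

No solution (the system is inconsistent).


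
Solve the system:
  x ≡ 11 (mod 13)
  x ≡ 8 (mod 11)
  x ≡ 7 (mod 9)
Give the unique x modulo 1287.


Moduli 13, 11, 9 are pairwise coprime; by CRT there is a unique solution modulo M = 13 · 11 · 9 = 1287.
Solve pairwise, accumulating the modulus:
  Start with x ≡ 11 (mod 13).
  Combine with x ≡ 8 (mod 11): since gcd(13, 11) = 1, we get a unique residue mod 143.
    Write x = 11 + 13·t and substitute into x ≡ 8 (mod 11): 13·t ≡ 8 − 11 = -3 (mod 11).
    Reduce coefficients mod 11: 2·t ≡ 8 (mod 11).
    The inverse of 2 mod 11 is 6 (since 2·6 = 12 = 1·11 + 1), so t ≡ 6·8 = 48 ≡ 4 (mod 11).
    Then x = 11 + 13·4 = 63, valid modulo lcm(13, 11) = 143: x ≡ 63 (mod 143).
  Combine with x ≡ 7 (mod 9): since gcd(143, 9) = 1, we get a unique residue mod 1287.
    Write x = 63 + 143·t and substitute into x ≡ 7 (mod 9): 143·t ≡ 7 − 63 = -56 (mod 9).
    Reduce coefficients mod 9: 8·t ≡ 7 (mod 9).
    The inverse of 8 mod 9 is 8 (since 8·8 = 64 = 7·9 + 1), so t ≡ 8·7 = 56 ≡ 2 (mod 9).
    Then x = 63 + 143·2 = 349, valid modulo lcm(143, 9) = 1287: x ≡ 349 (mod 1287).
Verify: 349 mod 13 = 11 ✓, 349 mod 11 = 8 ✓, 349 mod 9 = 7 ✓.

x ≡ 349 (mod 1287).


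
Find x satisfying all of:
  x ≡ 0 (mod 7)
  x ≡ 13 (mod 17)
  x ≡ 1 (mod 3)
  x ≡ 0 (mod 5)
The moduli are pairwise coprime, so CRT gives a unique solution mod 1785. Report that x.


Product of moduli M = 7 · 17 · 3 · 5 = 1785.
Merge one congruence at a time:
  Start: x ≡ 0 (mod 7).
  Combine with x ≡ 13 (mod 17); new modulus lcm = 119.
    Write x = 0 + 7·t and substitute into x ≡ 13 (mod 17): 7·t ≡ 13 − 0 = 13 (mod 17).
    The inverse of 7 mod 17 is 5 (since 7·5 = 35 = 2·17 + 1), so t ≡ 5·13 = 65 ≡ 14 (mod 17).
    Then x = 0 + 7·14 = 98, valid modulo lcm(7, 17) = 119: x ≡ 98 (mod 119).
  Combine with x ≡ 1 (mod 3); new modulus lcm = 357.
    Write x = 98 + 119·t and substitute into x ≡ 1 (mod 3): 119·t ≡ 1 − 98 = -97 (mod 3).
    Reduce coefficients mod 3: 2·t ≡ 2 (mod 3).
    The inverse of 2 mod 3 is 2 (since 2·2 = 4 = 1·3 + 1), so t ≡ 2·2 = 4 ≡ 1 (mod 3).
    Then x = 98 + 119·1 = 217, valid modulo lcm(119, 3) = 357: x ≡ 217 (mod 357).
  Combine with x ≡ 0 (mod 5); new modulus lcm = 1785.
    Write x = 217 + 357·t and substitute into x ≡ 0 (mod 5): 357·t ≡ 0 − 217 = -217 (mod 5).
    Reduce coefficients mod 5: 2·t ≡ 3 (mod 5).
    The inverse of 2 mod 5 is 3 (since 2·3 = 6 = 1·5 + 1), so t ≡ 3·3 = 9 ≡ 4 (mod 5).
    Then x = 217 + 357·4 = 1645, valid modulo lcm(357, 5) = 1785: x ≡ 1645 (mod 1785).
Verify against each original: 1645 mod 7 = 0, 1645 mod 17 = 13, 1645 mod 3 = 1, 1645 mod 5 = 0.

x ≡ 1645 (mod 1785).


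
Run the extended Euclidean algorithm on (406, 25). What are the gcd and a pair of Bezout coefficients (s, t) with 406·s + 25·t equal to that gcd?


Euclidean algorithm on (406, 25) — divide until remainder is 0:
  406 = 16 · 25 + 6
  25 = 4 · 6 + 1
  6 = 6 · 1 + 0
gcd(406, 25) = 1.
Track Bezout coefficients alongside the remainders: start with r₀ = 406 = a·1 + b·0 (s = 1, t = 0) and r₁ = 25 = a·0 + b·1 (s = 0, t = 1); each new remainder r_{k+1} = r_{k-1} − q_k·r_k inherits s_{k+1} = s_{k-1} − q_k·s_k, t_{k+1} = t_{k-1} − q_k·t_k, so r_k = a·s_k + b·t_k at every step:
  q = 16: r = 6, s = 1 − 16·0 = 1, t = 0 − 16·1 = -16  (check: 406·1 + 25·(-16) = 6)
  q = 4: r = 1, s = 0 − 4·1 = -4, t = 1 − 4·(-16) = 65  (check: 406·(-4) + 25·65 = 1)
The row with r = 1 (the gcd) gives the Bezout coefficients s = -4, t = 65.
Result: 406 · (-4) + 25 · (65) = 1.

gcd(406, 25) = 1; s = -4, t = 65 (check: 406·(-4) + 25·65 = 1).
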